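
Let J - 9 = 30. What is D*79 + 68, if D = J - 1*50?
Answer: -801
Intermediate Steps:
J = 39 (J = 9 + 30 = 39)
D = -11 (D = 39 - 1*50 = 39 - 50 = -11)
D*79 + 68 = -11*79 + 68 = -869 + 68 = -801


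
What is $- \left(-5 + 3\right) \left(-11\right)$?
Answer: $-22$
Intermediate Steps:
$- \left(-5 + 3\right) \left(-11\right) = - \left(-2\right) \left(-11\right) = \left(-1\right) 22 = -22$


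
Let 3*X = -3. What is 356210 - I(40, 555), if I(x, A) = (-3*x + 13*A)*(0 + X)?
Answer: 363305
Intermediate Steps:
X = -1 (X = (⅓)*(-3) = -1)
I(x, A) = -13*A + 3*x (I(x, A) = (-3*x + 13*A)*(0 - 1) = (-3*x + 13*A)*(-1) = -13*A + 3*x)
356210 - I(40, 555) = 356210 - (-13*555 + 3*40) = 356210 - (-7215 + 120) = 356210 - 1*(-7095) = 356210 + 7095 = 363305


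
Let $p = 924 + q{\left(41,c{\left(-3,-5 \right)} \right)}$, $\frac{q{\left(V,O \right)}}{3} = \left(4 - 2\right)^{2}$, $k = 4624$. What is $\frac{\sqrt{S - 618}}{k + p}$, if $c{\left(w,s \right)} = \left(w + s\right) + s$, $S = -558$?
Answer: $\frac{7 i \sqrt{6}}{2780} \approx 0.0061678 i$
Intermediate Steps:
$c{\left(w,s \right)} = w + 2 s$ ($c{\left(w,s \right)} = \left(s + w\right) + s = w + 2 s$)
$q{\left(V,O \right)} = 12$ ($q{\left(V,O \right)} = 3 \left(4 - 2\right)^{2} = 3 \cdot 2^{2} = 3 \cdot 4 = 12$)
$p = 936$ ($p = 924 + 12 = 936$)
$\frac{\sqrt{S - 618}}{k + p} = \frac{\sqrt{-558 - 618}}{4624 + 936} = \frac{\sqrt{-1176}}{5560} = 14 i \sqrt{6} \cdot \frac{1}{5560} = \frac{7 i \sqrt{6}}{2780}$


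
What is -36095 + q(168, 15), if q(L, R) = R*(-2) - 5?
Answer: -36130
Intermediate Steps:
q(L, R) = -5 - 2*R (q(L, R) = -2*R - 5 = -5 - 2*R)
-36095 + q(168, 15) = -36095 + (-5 - 2*15) = -36095 + (-5 - 30) = -36095 - 35 = -36130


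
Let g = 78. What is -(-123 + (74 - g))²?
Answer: -16129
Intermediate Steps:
-(-123 + (74 - g))² = -(-123 + (74 - 1*78))² = -(-123 + (74 - 78))² = -(-123 - 4)² = -1*(-127)² = -1*16129 = -16129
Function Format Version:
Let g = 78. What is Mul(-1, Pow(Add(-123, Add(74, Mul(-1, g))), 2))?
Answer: -16129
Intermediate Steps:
Mul(-1, Pow(Add(-123, Add(74, Mul(-1, g))), 2)) = Mul(-1, Pow(Add(-123, Add(74, Mul(-1, 78))), 2)) = Mul(-1, Pow(Add(-123, Add(74, -78)), 2)) = Mul(-1, Pow(Add(-123, -4), 2)) = Mul(-1, Pow(-127, 2)) = Mul(-1, 16129) = -16129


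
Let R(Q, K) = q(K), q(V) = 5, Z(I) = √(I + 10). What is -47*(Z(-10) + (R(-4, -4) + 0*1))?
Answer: -235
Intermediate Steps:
Z(I) = √(10 + I)
R(Q, K) = 5
-47*(Z(-10) + (R(-4, -4) + 0*1)) = -47*(√(10 - 10) + (5 + 0*1)) = -47*(√0 + (5 + 0)) = -47*(0 + 5) = -47*5 = -235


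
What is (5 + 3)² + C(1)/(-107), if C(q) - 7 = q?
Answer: 6840/107 ≈ 63.925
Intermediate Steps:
C(q) = 7 + q
(5 + 3)² + C(1)/(-107) = (5 + 3)² + (7 + 1)/(-107) = 8² - 1/107*8 = 64 - 8/107 = 6840/107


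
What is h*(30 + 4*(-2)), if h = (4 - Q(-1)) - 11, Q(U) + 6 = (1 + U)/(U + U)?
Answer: -22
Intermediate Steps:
Q(U) = -6 + (1 + U)/(2*U) (Q(U) = -6 + (1 + U)/(U + U) = -6 + (1 + U)/((2*U)) = -6 + (1 + U)*(1/(2*U)) = -6 + (1 + U)/(2*U))
h = -1 (h = (4 - (1 - 11*(-1))/(2*(-1))) - 11 = (4 - (-1)*(1 + 11)/2) - 11 = (4 - (-1)*12/2) - 11 = (4 - 1*(-6)) - 11 = (4 + 6) - 11 = 10 - 11 = -1)
h*(30 + 4*(-2)) = -(30 + 4*(-2)) = -(30 - 8) = -1*22 = -22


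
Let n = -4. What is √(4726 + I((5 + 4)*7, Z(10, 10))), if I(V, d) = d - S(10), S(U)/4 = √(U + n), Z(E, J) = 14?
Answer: 2*√(1185 - √6) ≈ 68.776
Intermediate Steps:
S(U) = 4*√(-4 + U) (S(U) = 4*√(U - 4) = 4*√(-4 + U))
I(V, d) = d - 4*√6 (I(V, d) = d - 4*√(-4 + 10) = d - 4*√6)
√(4726 + I((5 + 4)*7, Z(10, 10))) = √(4726 + (14 - 4*√6)) = √(4740 - 4*√6)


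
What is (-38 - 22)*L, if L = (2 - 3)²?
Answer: -60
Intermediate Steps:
L = 1 (L = (-1)² = 1)
(-38 - 22)*L = (-38 - 22)*1 = -60*1 = -60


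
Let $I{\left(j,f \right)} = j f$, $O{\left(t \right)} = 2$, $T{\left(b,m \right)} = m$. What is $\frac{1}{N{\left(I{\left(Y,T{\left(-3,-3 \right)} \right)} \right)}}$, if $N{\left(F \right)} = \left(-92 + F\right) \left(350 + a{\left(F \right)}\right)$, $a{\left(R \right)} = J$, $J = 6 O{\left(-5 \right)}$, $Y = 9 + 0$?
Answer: $- \frac{1}{43078} \approx -2.3214 \cdot 10^{-5}$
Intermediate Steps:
$Y = 9$
$J = 12$ ($J = 6 \cdot 2 = 12$)
$a{\left(R \right)} = 12$
$I{\left(j,f \right)} = f j$
$N{\left(F \right)} = -33304 + 362 F$ ($N{\left(F \right)} = \left(-92 + F\right) \left(350 + 12\right) = \left(-92 + F\right) 362 = -33304 + 362 F$)
$\frac{1}{N{\left(I{\left(Y,T{\left(-3,-3 \right)} \right)} \right)}} = \frac{1}{-33304 + 362 \left(\left(-3\right) 9\right)} = \frac{1}{-33304 + 362 \left(-27\right)} = \frac{1}{-33304 - 9774} = \frac{1}{-43078} = - \frac{1}{43078}$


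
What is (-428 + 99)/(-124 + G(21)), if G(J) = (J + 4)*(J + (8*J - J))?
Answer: -329/4076 ≈ -0.080716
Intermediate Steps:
G(J) = 8*J*(4 + J) (G(J) = (4 + J)*(J + 7*J) = (4 + J)*(8*J) = 8*J*(4 + J))
(-428 + 99)/(-124 + G(21)) = (-428 + 99)/(-124 + 8*21*(4 + 21)) = -329/(-124 + 8*21*25) = -329/(-124 + 4200) = -329/4076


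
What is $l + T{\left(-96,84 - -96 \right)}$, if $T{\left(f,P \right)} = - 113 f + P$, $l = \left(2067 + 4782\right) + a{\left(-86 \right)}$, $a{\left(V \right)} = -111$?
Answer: $17766$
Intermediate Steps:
$l = 6738$ ($l = \left(2067 + 4782\right) - 111 = 6849 - 111 = 6738$)
$T{\left(f,P \right)} = P - 113 f$
$l + T{\left(-96,84 - -96 \right)} = 6738 + \left(\left(84 - -96\right) - -10848\right) = 6738 + \left(\left(84 + 96\right) + 10848\right) = 6738 + \left(180 + 10848\right) = 6738 + 11028 = 17766$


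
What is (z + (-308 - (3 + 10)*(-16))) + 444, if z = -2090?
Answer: -1746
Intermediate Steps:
(z + (-308 - (3 + 10)*(-16))) + 444 = (-2090 + (-308 - (3 + 10)*(-16))) + 444 = (-2090 + (-308 - 13*(-16))) + 444 = (-2090 + (-308 - 1*(-208))) + 444 = (-2090 + (-308 + 208)) + 444 = (-2090 - 100) + 444 = -2190 + 444 = -1746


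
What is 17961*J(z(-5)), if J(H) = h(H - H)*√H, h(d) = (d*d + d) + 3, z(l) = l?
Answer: 53883*I*√5 ≈ 1.2049e+5*I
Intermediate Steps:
h(d) = 3 + d + d² (h(d) = (d² + d) + 3 = (d + d²) + 3 = 3 + d + d²)
J(H) = 3*√H (J(H) = (3 + (H - H) + (H - H)²)*√H = (3 + 0 + 0²)*√H = (3 + 0 + 0)*√H = 3*√H)
17961*J(z(-5)) = 17961*(3*√(-5)) = 17961*(3*(I*√5)) = 17961*(3*I*√5) = 53883*I*√5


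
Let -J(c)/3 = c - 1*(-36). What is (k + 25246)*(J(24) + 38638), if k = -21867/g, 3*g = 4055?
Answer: 3934519875482/4055 ≈ 9.7029e+8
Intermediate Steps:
g = 4055/3 (g = (1/3)*4055 = 4055/3 ≈ 1351.7)
k = -65601/4055 (k = -21867/4055/3 = -21867*3/4055 = -65601/4055 ≈ -16.178)
J(c) = -108 - 3*c (J(c) = -3*(c - 1*(-36)) = -3*(c + 36) = -3*(36 + c) = -108 - 3*c)
(k + 25246)*(J(24) + 38638) = (-65601/4055 + 25246)*((-108 - 3*24) + 38638) = 102306929*((-108 - 72) + 38638)/4055 = 102306929*(-180 + 38638)/4055 = (102306929/4055)*38458 = 3934519875482/4055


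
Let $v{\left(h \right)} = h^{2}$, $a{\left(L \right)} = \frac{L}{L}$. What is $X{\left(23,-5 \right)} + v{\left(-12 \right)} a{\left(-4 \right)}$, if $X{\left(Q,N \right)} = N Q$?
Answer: $29$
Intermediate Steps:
$a{\left(L \right)} = 1$
$X{\left(23,-5 \right)} + v{\left(-12 \right)} a{\left(-4 \right)} = \left(-5\right) 23 + \left(-12\right)^{2} \cdot 1 = -115 + 144 \cdot 1 = -115 + 144 = 29$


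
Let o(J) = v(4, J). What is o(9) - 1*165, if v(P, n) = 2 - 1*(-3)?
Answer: -160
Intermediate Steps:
v(P, n) = 5 (v(P, n) = 2 + 3 = 5)
o(J) = 5
o(9) - 1*165 = 5 - 1*165 = 5 - 165 = -160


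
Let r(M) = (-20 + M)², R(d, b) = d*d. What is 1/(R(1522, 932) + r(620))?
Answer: 1/2676484 ≈ 3.7362e-7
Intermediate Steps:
R(d, b) = d²
1/(R(1522, 932) + r(620)) = 1/(1522² + (-20 + 620)²) = 1/(2316484 + 600²) = 1/(2316484 + 360000) = 1/2676484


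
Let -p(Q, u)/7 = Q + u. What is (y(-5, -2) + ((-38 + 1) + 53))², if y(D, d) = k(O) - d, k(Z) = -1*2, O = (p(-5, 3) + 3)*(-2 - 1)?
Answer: 256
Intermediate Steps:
p(Q, u) = -7*Q - 7*u (p(Q, u) = -7*(Q + u) = -7*Q - 7*u)
O = -51 (O = ((-7*(-5) - 7*3) + 3)*(-2 - 1) = ((35 - 21) + 3)*(-3) = (14 + 3)*(-3) = 17*(-3) = -51)
k(Z) = -2
y(D, d) = -2 - d
(y(-5, -2) + ((-38 + 1) + 53))² = ((-2 - 1*(-2)) + ((-38 + 1) + 53))² = ((-2 + 2) + (-37 + 53))² = (0 + 16)² = 16² = 256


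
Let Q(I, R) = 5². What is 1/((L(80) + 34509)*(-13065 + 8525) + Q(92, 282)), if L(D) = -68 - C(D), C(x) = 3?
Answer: -1/156348495 ≈ -6.3960e-9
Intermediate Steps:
Q(I, R) = 25
L(D) = -71 (L(D) = -68 - 1*3 = -68 - 3 = -71)
1/((L(80) + 34509)*(-13065 + 8525) + Q(92, 282)) = 1/((-71 + 34509)*(-13065 + 8525) + 25) = 1/(34438*(-4540) + 25) = 1/(-156348520 + 25) = 1/(-156348495) = -1/156348495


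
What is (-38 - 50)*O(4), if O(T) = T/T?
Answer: -88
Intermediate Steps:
O(T) = 1
(-38 - 50)*O(4) = (-38 - 50)*1 = -88*1 = -88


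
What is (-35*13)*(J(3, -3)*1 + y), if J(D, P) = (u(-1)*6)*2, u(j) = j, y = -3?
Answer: 6825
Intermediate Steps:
J(D, P) = -12 (J(D, P) = -1*6*2 = -6*2 = -12)
(-35*13)*(J(3, -3)*1 + y) = (-35*13)*(-12*1 - 3) = -455*(-12 - 3) = -455*(-15) = 6825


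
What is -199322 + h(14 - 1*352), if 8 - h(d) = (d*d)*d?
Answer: 38415158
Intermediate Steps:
h(d) = 8 - d**3 (h(d) = 8 - d*d*d = 8 - d**2*d = 8 - d**3)
-199322 + h(14 - 1*352) = -199322 + (8 - (14 - 1*352)**3) = -199322 + (8 - (14 - 352)**3) = -199322 + (8 - 1*(-338)**3) = -199322 + (8 - 1*(-38614472)) = -199322 + (8 + 38614472) = -199322 + 38614480 = 38415158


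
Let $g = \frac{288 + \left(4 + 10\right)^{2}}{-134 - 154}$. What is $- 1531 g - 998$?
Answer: $\frac{113395}{72} \approx 1574.9$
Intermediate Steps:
$g = - \frac{121}{72}$ ($g = \frac{288 + 14^{2}}{-288} = \left(288 + 196\right) \left(- \frac{1}{288}\right) = 484 \left(- \frac{1}{288}\right) = - \frac{121}{72} \approx -1.6806$)
$- 1531 g - 998 = \left(-1531\right) \left(- \frac{121}{72}\right) - 998 = \frac{185251}{72} - 998 = \frac{113395}{72}$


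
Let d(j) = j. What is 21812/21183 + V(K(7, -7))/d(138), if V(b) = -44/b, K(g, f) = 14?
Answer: 49769/49427 ≈ 1.0069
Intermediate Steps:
21812/21183 + V(K(7, -7))/d(138) = 21812/21183 - 44/14/138 = 21812*(1/21183) - 44*1/14*(1/138) = 21812/21183 - 22/7*1/138 = 21812/21183 - 11/483 = 49769/49427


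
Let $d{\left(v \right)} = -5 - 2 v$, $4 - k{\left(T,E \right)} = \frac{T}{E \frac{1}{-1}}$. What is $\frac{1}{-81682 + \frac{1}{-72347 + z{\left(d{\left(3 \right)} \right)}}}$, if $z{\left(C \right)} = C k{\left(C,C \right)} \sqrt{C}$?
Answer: $\frac{11 \left(- 5 \sqrt{11} + 6577 i\right)}{5 \left(- 1181889531 i + 898502 \sqrt{11}\right)} \approx -1.2243 \cdot 10^{-5} - 1.3878 \cdot 10^{-17} i$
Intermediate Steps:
$k{\left(T,E \right)} = 4 + \frac{T}{E}$ ($k{\left(T,E \right)} = 4 - \frac{T}{E \frac{1}{-1}} = 4 - \frac{T}{E \left(-1\right)} = 4 - \frac{T}{\left(-1\right) E} = 4 - T \left(- \frac{1}{E}\right) = 4 - - \frac{T}{E} = 4 + \frac{T}{E}$)
$z{\left(C \right)} = 5 C^{\frac{3}{2}}$ ($z{\left(C \right)} = C \left(4 + \frac{C}{C}\right) \sqrt{C} = C \left(4 + 1\right) \sqrt{C} = C 5 \sqrt{C} = 5 C^{\frac{3}{2}}$)
$\frac{1}{-81682 + \frac{1}{-72347 + z{\left(d{\left(3 \right)} \right)}}} = \frac{1}{-81682 + \frac{1}{-72347 + 5 \left(-5 - 6\right)^{\frac{3}{2}}}} = \frac{1}{-81682 + \frac{1}{-72347 + 5 \left(-11\right)^{\frac{3}{2}}}} = \frac{1}{-81682 + \frac{1}{-72347 + 5 \left(- 11 i \sqrt{11}\right)}} = \frac{1}{-81682 + \frac{1}{-72347 - 55 i \sqrt{11}}}$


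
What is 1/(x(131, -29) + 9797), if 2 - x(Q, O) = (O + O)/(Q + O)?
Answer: 51/499778 ≈ 0.00010205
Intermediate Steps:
x(Q, O) = 2 - 2*O/(O + Q) (x(Q, O) = 2 - (O + O)/(Q + O) = 2 - 2*O/(O + Q))
1/(x(131, -29) + 9797) = 1/(2*131/(-29 + 131) + 9797) = 1/(2*131/102 + 9797) = 1/(2*131*(1/102) + 9797) = 1/(131/51 + 9797) = 1/(499778/51) = 51/499778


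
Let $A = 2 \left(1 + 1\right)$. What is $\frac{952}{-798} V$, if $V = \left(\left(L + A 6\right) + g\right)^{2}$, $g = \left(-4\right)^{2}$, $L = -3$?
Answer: $- \frac{93092}{57} \approx -1633.2$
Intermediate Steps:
$A = 4$ ($A = 2 \cdot 2 = 4$)
$g = 16$
$V = 1369$ ($V = \left(\left(-3 + 4 \cdot 6\right) + 16\right)^{2} = \left(\left(-3 + 24\right) + 16\right)^{2} = \left(21 + 16\right)^{2} = 37^{2} = 1369$)
$\frac{952}{-798} V = \frac{952}{-798} \cdot 1369 = 952 \left(- \frac{1}{798}\right) 1369 = \left(- \frac{68}{57}\right) 1369 = - \frac{93092}{57}$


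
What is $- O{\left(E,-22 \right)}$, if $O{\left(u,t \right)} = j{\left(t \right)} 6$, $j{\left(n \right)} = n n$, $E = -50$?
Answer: $-2904$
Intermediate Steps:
$j{\left(n \right)} = n^{2}$
$O{\left(u,t \right)} = 6 t^{2}$ ($O{\left(u,t \right)} = t^{2} \cdot 6 = 6 t^{2}$)
$- O{\left(E,-22 \right)} = - 6 \left(-22\right)^{2} = - 6 \cdot 484 = \left(-1\right) 2904 = -2904$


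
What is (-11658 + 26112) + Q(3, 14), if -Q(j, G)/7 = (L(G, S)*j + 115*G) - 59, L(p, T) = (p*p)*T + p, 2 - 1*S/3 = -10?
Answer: -144873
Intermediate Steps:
S = 36 (S = 6 - 3*(-10) = 6 + 30 = 36)
L(p, T) = p + T*p**2 (L(p, T) = p**2*T + p = T*p**2 + p = p + T*p**2)
Q(j, G) = 413 - 805*G - 7*G*j*(1 + 36*G) (Q(j, G) = -7*(((G*(1 + 36*G))*j + 115*G) - 59) = -7*((G*j*(1 + 36*G) + 115*G) - 59) = -7*((115*G + G*j*(1 + 36*G)) - 59) = -7*(-59 + 115*G + G*j*(1 + 36*G)) = 413 - 805*G - 7*G*j*(1 + 36*G))
(-11658 + 26112) + Q(3, 14) = (-11658 + 26112) + (413 - 805*14 - 7*14*3*(1 + 36*14)) = 14454 + (413 - 11270 - 7*14*3*(1 + 504)) = 14454 + (413 - 11270 - 7*14*3*505) = 14454 + (413 - 11270 - 148470) = 14454 - 159327 = -144873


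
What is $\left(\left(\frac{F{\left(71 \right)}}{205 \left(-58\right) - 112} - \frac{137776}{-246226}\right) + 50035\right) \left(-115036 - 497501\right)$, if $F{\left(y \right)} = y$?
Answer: $- \frac{45286480834162022031}{1477602226} \approx -3.0649 \cdot 10^{10}$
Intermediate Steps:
$\left(\left(\frac{F{\left(71 \right)}}{205 \left(-58\right) - 112} - \frac{137776}{-246226}\right) + 50035\right) \left(-115036 - 497501\right) = \left(\left(\frac{71}{205 \left(-58\right) - 112} - \frac{137776}{-246226}\right) + 50035\right) \left(-115036 - 497501\right) = \left(\left(\frac{71}{-11890 - 112} - - \frac{68888}{123113}\right) + 50035\right) \left(-612537\right) = \left(\left(\frac{71}{-12002} + \frac{68888}{123113}\right) + 50035\right) \left(-612537\right) = \left(\left(71 \left(- \frac{1}{12002}\right) + \frac{68888}{123113}\right) + 50035\right) \left(-612537\right) = \left(\left(- \frac{71}{12002} + \frac{68888}{123113}\right) + 50035\right) \left(-612537\right) = \left(\frac{818052753}{1477602226} + 50035\right) \left(-612537\right) = \frac{73932645430663}{1477602226} \left(-612537\right) = - \frac{45286480834162022031}{1477602226}$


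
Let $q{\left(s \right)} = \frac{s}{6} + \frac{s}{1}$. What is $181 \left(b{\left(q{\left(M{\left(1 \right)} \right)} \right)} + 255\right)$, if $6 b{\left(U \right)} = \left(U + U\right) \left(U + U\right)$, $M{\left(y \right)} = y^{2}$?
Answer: $\frac{2501239}{54} \approx 46319.0$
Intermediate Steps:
$q{\left(s \right)} = \frac{7 s}{6}$ ($q{\left(s \right)} = s \frac{1}{6} + s 1 = \frac{s}{6} + s = \frac{7 s}{6}$)
$b{\left(U \right)} = \frac{2 U^{2}}{3}$ ($b{\left(U \right)} = \frac{\left(U + U\right) \left(U + U\right)}{6} = \frac{2 U 2 U}{6} = \frac{4 U^{2}}{6} = \frac{2 U^{2}}{3}$)
$181 \left(b{\left(q{\left(M{\left(1 \right)} \right)} \right)} + 255\right) = 181 \left(\frac{2 \left(\frac{7 \cdot 1^{2}}{6}\right)^{2}}{3} + 255\right) = 181 \left(\frac{2 \left(\frac{7}{6} \cdot 1\right)^{2}}{3} + 255\right) = 181 \left(\frac{2 \left(\frac{7}{6}\right)^{2}}{3} + 255\right) = 181 \left(\frac{2}{3} \cdot \frac{49}{36} + 255\right) = 181 \left(\frac{49}{54} + 255\right) = 181 \cdot \frac{13819}{54} = \frac{2501239}{54}$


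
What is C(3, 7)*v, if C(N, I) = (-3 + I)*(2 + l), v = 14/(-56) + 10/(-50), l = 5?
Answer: -63/5 ≈ -12.600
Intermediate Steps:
v = -9/20 (v = 14*(-1/56) + 10*(-1/50) = -¼ - ⅕ = -9/20 ≈ -0.45000)
C(N, I) = -21 + 7*I (C(N, I) = (-3 + I)*(2 + 5) = (-3 + I)*7 = -21 + 7*I)
C(3, 7)*v = (-21 + 7*7)*(-9/20) = (-21 + 49)*(-9/20) = 28*(-9/20) = -63/5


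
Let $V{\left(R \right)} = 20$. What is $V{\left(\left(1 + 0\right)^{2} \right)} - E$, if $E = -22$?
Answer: $42$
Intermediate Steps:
$V{\left(\left(1 + 0\right)^{2} \right)} - E = 20 - -22 = 20 + 22 = 42$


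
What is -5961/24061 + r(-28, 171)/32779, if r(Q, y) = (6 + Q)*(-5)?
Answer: -192748909/788695519 ≈ -0.24439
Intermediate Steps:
r(Q, y) = -30 - 5*Q
-5961/24061 + r(-28, 171)/32779 = -5961/24061 + (-30 - 5*(-28))/32779 = -5961*1/24061 + (-30 + 140)*(1/32779) = -5961/24061 + 110*(1/32779) = -5961/24061 + 110/32779 = -192748909/788695519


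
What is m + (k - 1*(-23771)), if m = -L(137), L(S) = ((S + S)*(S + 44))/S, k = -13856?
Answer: 9553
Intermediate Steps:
L(S) = 88 + 2*S (L(S) = ((2*S)*(44 + S))/S = (2*S*(44 + S))/S = 88 + 2*S)
m = -362 (m = -(88 + 2*137) = -(88 + 274) = -1*362 = -362)
m + (k - 1*(-23771)) = -362 + (-13856 - 1*(-23771)) = -362 + (-13856 + 23771) = -362 + 9915 = 9553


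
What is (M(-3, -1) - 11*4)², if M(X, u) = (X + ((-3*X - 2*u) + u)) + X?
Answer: 1600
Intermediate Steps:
M(X, u) = -X - u (M(X, u) = (X + (-u - 3*X)) + X = (-u - 2*X) + X = -X - u)
(M(-3, -1) - 11*4)² = ((-1*(-3) - 1*(-1)) - 11*4)² = ((3 + 1) - 44)² = (4 - 44)² = (-40)² = 1600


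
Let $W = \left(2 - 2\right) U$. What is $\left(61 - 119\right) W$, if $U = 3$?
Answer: $0$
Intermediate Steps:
$W = 0$ ($W = \left(2 - 2\right) 3 = 0 \cdot 3 = 0$)
$\left(61 - 119\right) W = \left(61 - 119\right) 0 = \left(-58\right) 0 = 0$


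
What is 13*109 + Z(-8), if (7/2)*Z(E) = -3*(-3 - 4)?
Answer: 1423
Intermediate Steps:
Z(E) = 6 (Z(E) = 2*(-3*(-3 - 4))/7 = 2*(-3*(-7))/7 = (2/7)*21 = 6)
13*109 + Z(-8) = 13*109 + 6 = 1417 + 6 = 1423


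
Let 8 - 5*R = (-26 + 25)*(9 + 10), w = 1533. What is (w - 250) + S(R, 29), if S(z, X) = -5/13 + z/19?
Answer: 1584381/1235 ≈ 1282.9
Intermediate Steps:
R = 27/5 (R = 8/5 - (-26 + 25)*(9 + 10)/5 = 8/5 - (-1)*19/5 = 8/5 - ⅕*(-19) = 8/5 + 19/5 = 27/5 ≈ 5.4000)
S(z, X) = -5/13 + z/19 (S(z, X) = -5*1/13 + z*(1/19) = -5/13 + z/19)
(w - 250) + S(R, 29) = (1533 - 250) + (-5/13 + (1/19)*(27/5)) = 1283 + (-5/13 + 27/95) = 1283 - 124/1235 = 1584381/1235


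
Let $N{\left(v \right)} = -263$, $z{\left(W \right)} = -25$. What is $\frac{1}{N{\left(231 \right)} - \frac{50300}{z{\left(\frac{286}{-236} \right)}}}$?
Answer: $\frac{1}{1749} \approx 0.00057176$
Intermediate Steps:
$\frac{1}{N{\left(231 \right)} - \frac{50300}{z{\left(\frac{286}{-236} \right)}}} = \frac{1}{-263 - \frac{50300}{-25}} = \frac{1}{-263 - -2012} = \frac{1}{-263 + 2012} = \frac{1}{1749}$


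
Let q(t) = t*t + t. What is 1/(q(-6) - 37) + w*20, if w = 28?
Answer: 3919/7 ≈ 559.86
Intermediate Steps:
q(t) = t + t**2 (q(t) = t**2 + t = t + t**2)
1/(q(-6) - 37) + w*20 = 1/(-6*(1 - 6) - 37) + 28*20 = 1/(-6*(-5) - 37) + 560 = 1/(30 - 37) + 560 = 1/(-7) + 560 = -1/7 + 560 = 3919/7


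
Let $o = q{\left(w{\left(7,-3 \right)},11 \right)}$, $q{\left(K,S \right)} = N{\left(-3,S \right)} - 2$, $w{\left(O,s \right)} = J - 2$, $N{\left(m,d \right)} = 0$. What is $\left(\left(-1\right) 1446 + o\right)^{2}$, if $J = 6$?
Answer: $2096704$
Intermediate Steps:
$w{\left(O,s \right)} = 4$ ($w{\left(O,s \right)} = 6 - 2 = 4$)
$q{\left(K,S \right)} = -2$ ($q{\left(K,S \right)} = 0 - 2 = -2$)
$o = -2$
$\left(\left(-1\right) 1446 + o\right)^{2} = \left(\left(-1\right) 1446 - 2\right)^{2} = \left(-1446 - 2\right)^{2} = \left(-1448\right)^{2} = 2096704$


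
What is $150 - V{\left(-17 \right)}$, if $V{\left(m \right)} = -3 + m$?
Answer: $170$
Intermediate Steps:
$150 - V{\left(-17 \right)} = 150 - \left(-3 - 17\right) = 150 - -20 = 150 + 20 = 170$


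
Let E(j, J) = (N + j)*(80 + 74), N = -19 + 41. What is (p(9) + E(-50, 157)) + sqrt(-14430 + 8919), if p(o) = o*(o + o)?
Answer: -4150 + I*sqrt(5511) ≈ -4150.0 + 74.236*I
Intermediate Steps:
N = 22
p(o) = 2*o**2 (p(o) = o*(2*o) = 2*o**2)
E(j, J) = 3388 + 154*j (E(j, J) = (22 + j)*(80 + 74) = (22 + j)*154 = 3388 + 154*j)
(p(9) + E(-50, 157)) + sqrt(-14430 + 8919) = (2*9**2 + (3388 + 154*(-50))) + sqrt(-14430 + 8919) = (2*81 + (3388 - 7700)) + sqrt(-5511) = (162 - 4312) + I*sqrt(5511) = -4150 + I*sqrt(5511)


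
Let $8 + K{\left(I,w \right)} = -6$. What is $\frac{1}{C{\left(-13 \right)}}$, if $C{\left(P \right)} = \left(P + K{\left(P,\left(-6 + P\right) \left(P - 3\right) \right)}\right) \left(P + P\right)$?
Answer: $\frac{1}{702} \approx 0.0014245$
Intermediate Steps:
$K{\left(I,w \right)} = -14$ ($K{\left(I,w \right)} = -8 - 6 = -14$)
$C{\left(P \right)} = 2 P \left(-14 + P\right)$ ($C{\left(P \right)} = \left(P - 14\right) \left(P + P\right) = \left(-14 + P\right) 2 P = 2 P \left(-14 + P\right)$)
$\frac{1}{C{\left(-13 \right)}} = \frac{1}{2 \left(-13\right) \left(-14 - 13\right)} = \frac{1}{2 \left(-13\right) \left(-27\right)} = \frac{1}{702}$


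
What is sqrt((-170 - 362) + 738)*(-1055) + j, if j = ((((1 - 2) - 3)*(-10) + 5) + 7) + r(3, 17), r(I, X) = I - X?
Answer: 38 - 1055*sqrt(206) ≈ -15104.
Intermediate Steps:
j = 38 (j = ((((1 - 2) - 3)*(-10) + 5) + 7) + (3 - 1*17) = (((-1 - 3)*(-10) + 5) + 7) + (3 - 17) = ((-4*(-10) + 5) + 7) - 14 = ((40 + 5) + 7) - 14 = (45 + 7) - 14 = 52 - 14 = 38)
sqrt((-170 - 362) + 738)*(-1055) + j = sqrt((-170 - 362) + 738)*(-1055) + 38 = sqrt(-532 + 738)*(-1055) + 38 = sqrt(206)*(-1055) + 38 = -1055*sqrt(206) + 38 = 38 - 1055*sqrt(206)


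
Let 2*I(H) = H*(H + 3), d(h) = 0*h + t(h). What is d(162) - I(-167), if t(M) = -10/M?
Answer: -1109219/81 ≈ -13694.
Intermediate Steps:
d(h) = -10/h (d(h) = 0*h - 10/h = 0 - 10/h = -10/h)
I(H) = H*(3 + H)/2 (I(H) = (H*(H + 3))/2 = (H*(3 + H))/2 = H*(3 + H)/2)
d(162) - I(-167) = -10/162 - (-167)*(3 - 167)/2 = -10*1/162 - (-167)*(-164)/2 = -5/81 - 1*13694 = -5/81 - 13694 = -1109219/81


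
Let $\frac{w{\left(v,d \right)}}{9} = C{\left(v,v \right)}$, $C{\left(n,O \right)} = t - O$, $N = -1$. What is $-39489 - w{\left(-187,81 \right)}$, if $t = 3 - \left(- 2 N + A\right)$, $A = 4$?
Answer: $-41145$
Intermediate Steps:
$t = -3$ ($t = 3 - \left(\left(-2\right) \left(-1\right) + 4\right) = 3 - \left(2 + 4\right) = 3 - 6 = -3$)
$C{\left(n,O \right)} = -3 - O$
$w{\left(v,d \right)} = -27 - 9 v$ ($w{\left(v,d \right)} = 9 \left(-3 - v\right) = -27 - 9 v$)
$-39489 - w{\left(-187,81 \right)} = -39489 - \left(-27 - -1683\right) = -39489 - \left(-27 + 1683\right) = -39489 - 1656 = -41145$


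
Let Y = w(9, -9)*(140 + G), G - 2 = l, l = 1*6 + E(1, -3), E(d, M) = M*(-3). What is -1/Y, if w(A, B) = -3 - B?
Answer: -1/942 ≈ -0.0010616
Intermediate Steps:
E(d, M) = -3*M
l = 15 (l = 1*6 - 3*(-3) = 6 + 9 = 15)
G = 17 (G = 2 + 15 = 17)
Y = 942 (Y = (-3 - 1*(-9))*(140 + 17) = (-3 + 9)*157 = 6*157 = 942)
-1/Y = -1/942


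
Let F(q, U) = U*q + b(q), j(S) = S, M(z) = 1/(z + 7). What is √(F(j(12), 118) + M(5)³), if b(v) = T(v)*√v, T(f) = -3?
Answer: √(7340547 - 31104*√3)/72 ≈ 37.491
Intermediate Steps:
M(z) = 1/(7 + z)
b(v) = -3*√v
F(q, U) = -3*√q + U*q (F(q, U) = U*q - 3*√q = -3*√q + U*q)
√(F(j(12), 118) + M(5)³) = √((-6*√3 + 118*12) + (1/(7 + 5))³) = √((-6*√3 + 1416) + (1/12)³) = √((1416 - 6*√3) + 1/1728) = √(2446849/1728 - 6*√3)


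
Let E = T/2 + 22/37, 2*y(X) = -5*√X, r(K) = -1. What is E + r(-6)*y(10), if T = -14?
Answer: -237/37 + 5*√10/2 ≈ 1.5003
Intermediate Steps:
y(X) = -5*√X/2 (y(X) = (-5*√X)/2 = -5*√X/2)
E = -237/37 (E = -14/2 + 22/37 = -14*½ + 22*(1/37) = -7 + 22/37 = -237/37 ≈ -6.4054)
E + r(-6)*y(10) = -237/37 - (-5)*√10/2 = -237/37 + 5*√10/2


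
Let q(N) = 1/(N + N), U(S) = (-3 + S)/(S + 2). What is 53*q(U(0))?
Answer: -53/3 ≈ -17.667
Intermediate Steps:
U(S) = (-3 + S)/(2 + S)
q(N) = 1/(2*N)
53*q(U(0)) = 53*(1/(2*(((-3 + 0)/(2 + 0))))) = 53*(1/(2*((-3/2)))) = 53*(1/(2*(((½)*(-3))))) = 53*(1/(2*(-3/2))) = 53*((½)*(-⅔)) = 53*(-⅓) = -53/3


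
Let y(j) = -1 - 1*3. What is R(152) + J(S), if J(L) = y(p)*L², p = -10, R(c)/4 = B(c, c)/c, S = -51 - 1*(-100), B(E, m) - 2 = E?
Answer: -182399/19 ≈ -9600.0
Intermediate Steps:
B(E, m) = 2 + E
S = 49 (S = -51 + 100 = 49)
R(c) = 4*(2 + c)/c (R(c) = 4*((2 + c)/c) = 4*(2 + c)/c)
y(j) = -4 (y(j) = -1 - 3 = -4)
J(L) = -4*L²
R(152) + J(S) = (4 + 8/152) - 4*49² = (4 + 8*(1/152)) - 4*2401 = (4 + 1/19) - 9604 = 77/19 - 9604 = -182399/19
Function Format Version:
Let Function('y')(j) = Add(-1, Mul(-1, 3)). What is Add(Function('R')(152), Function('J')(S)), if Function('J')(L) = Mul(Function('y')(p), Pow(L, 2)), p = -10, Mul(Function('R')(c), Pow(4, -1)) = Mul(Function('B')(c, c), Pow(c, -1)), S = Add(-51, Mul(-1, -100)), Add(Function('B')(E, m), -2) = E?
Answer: Rational(-182399, 19) ≈ -9600.0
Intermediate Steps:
Function('B')(E, m) = Add(2, E)
S = 49 (S = Add(-51, 100) = 49)
Function('R')(c) = Mul(4, Pow(c, -1), Add(2, c)) (Function('R')(c) = Mul(4, Mul(Add(2, c), Pow(c, -1))) = Mul(4, Mul(Pow(c, -1), Add(2, c))) = Mul(4, Pow(c, -1), Add(2, c)))
Function('y')(j) = -4 (Function('y')(j) = Add(-1, -3) = -4)
Function('J')(L) = Mul(-4, Pow(L, 2))
Add(Function('R')(152), Function('J')(S)) = Add(Add(4, Mul(8, Pow(152, -1))), Mul(-4, Pow(49, 2))) = Add(Add(4, Mul(8, Rational(1, 152))), Mul(-4, 2401)) = Add(Add(4, Rational(1, 19)), -9604) = Add(Rational(77, 19), -9604) = Rational(-182399, 19)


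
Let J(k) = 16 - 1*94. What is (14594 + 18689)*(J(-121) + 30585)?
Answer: 1015364481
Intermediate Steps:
J(k) = -78 (J(k) = 16 - 94 = -78)
(14594 + 18689)*(J(-121) + 30585) = (14594 + 18689)*(-78 + 30585) = 33283*30507 = 1015364481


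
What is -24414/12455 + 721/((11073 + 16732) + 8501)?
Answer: -877394629/452191230 ≈ -1.9403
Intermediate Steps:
-24414/12455 + 721/((11073 + 16732) + 8501) = -24414*1/12455 + 721/(27805 + 8501) = -24414/12455 + 721/36306 = -877394629/452191230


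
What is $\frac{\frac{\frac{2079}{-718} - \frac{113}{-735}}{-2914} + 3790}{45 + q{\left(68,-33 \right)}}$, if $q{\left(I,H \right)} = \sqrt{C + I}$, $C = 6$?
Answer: $\frac{17484849692193}{200017198948} - \frac{5828283230731 \sqrt{74}}{3000257984220} \approx 70.706$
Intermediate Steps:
$q{\left(I,H \right)} = \sqrt{6 + I}$
$\frac{\frac{\frac{2079}{-718} - \frac{113}{-735}}{-2914} + 3790}{45 + q{\left(68,-33 \right)}} = \frac{\frac{\frac{2079}{-718} - \frac{113}{-735}}{-2914} + 3790}{45 + \sqrt{6 + 68}} = \frac{\left(2079 \left(- \frac{1}{718}\right) - - \frac{113}{735}\right) \left(- \frac{1}{2914}\right) + 3790}{45 + \sqrt{74}} = \frac{\left(- \frac{2079}{718} + \frac{113}{735}\right) \left(- \frac{1}{2914}\right) + 3790}{45 + \sqrt{74}} = \frac{\left(- \frac{1446931}{527730}\right) \left(- \frac{1}{2914}\right) + 3790}{45 + \sqrt{74}} = \frac{\frac{1446931}{1537805220} + 3790}{45 + \sqrt{74}} = \frac{5828283230731}{1537805220 \left(45 + \sqrt{74}\right)}$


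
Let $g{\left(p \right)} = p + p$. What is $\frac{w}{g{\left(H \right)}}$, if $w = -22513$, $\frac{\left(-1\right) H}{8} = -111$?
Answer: $- \frac{22513}{1776} \approx -12.676$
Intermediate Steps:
$H = 888$ ($H = \left(-8\right) \left(-111\right) = 888$)
$g{\left(p \right)} = 2 p$
$\frac{w}{g{\left(H \right)}} = - \frac{22513}{2 \cdot 888} = - \frac{22513}{1776}$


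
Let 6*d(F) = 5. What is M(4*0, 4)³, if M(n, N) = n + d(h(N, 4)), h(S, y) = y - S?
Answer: 125/216 ≈ 0.57870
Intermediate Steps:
d(F) = ⅚ (d(F) = (⅙)*5 = ⅚)
M(n, N) = ⅚ + n (M(n, N) = n + ⅚ = ⅚ + n)
M(4*0, 4)³ = (⅚ + 4*0)³ = (⅚ + 0)³ = (⅚)³ = 125/216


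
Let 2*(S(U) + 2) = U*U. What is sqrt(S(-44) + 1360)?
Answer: sqrt(2326) ≈ 48.229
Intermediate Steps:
S(U) = -2 + U**2/2 (S(U) = -2 + (U*U)/2 = -2 + U**2/2)
sqrt(S(-44) + 1360) = sqrt((-2 + (1/2)*(-44)**2) + 1360) = sqrt((-2 + (1/2)*1936) + 1360) = sqrt((-2 + 968) + 1360) = sqrt(966 + 1360) = sqrt(2326)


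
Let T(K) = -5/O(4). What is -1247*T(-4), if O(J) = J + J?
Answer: 6235/8 ≈ 779.38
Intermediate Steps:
O(J) = 2*J
T(K) = -5/8 (T(K) = -5/(2*4) = -5/8)
-1247*T(-4) = -1247*(-5/8) = 6235/8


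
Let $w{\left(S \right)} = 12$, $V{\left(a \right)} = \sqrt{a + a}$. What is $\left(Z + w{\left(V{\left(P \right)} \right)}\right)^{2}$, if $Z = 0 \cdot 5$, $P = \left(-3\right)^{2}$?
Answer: $144$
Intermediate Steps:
$P = 9$
$V{\left(a \right)} = \sqrt{2} \sqrt{a}$ ($V{\left(a \right)} = \sqrt{2 a} = \sqrt{2} \sqrt{a}$)
$Z = 0$
$\left(Z + w{\left(V{\left(P \right)} \right)}\right)^{2} = \left(0 + 12\right)^{2} = 12^{2} = 144$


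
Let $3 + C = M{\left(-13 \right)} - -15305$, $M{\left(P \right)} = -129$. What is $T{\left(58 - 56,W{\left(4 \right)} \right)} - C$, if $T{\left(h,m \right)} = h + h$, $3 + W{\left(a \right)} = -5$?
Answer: $-15169$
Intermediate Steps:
$W{\left(a \right)} = -8$ ($W{\left(a \right)} = -3 - 5 = -8$)
$C = 15173$ ($C = -3 - -15176 = -3 + \left(-129 + 15305\right) = -3 + 15176 = 15173$)
$T{\left(h,m \right)} = 2 h$
$T{\left(58 - 56,W{\left(4 \right)} \right)} - C = 2 \left(58 - 56\right) - 15173 = 2 \cdot 2 - 15173 = 4 - 15173 = -15169$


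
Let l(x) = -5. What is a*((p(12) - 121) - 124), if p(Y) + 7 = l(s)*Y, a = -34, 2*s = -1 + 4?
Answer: 10608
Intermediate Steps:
s = 3/2 (s = (-1 + 4)/2 = (1/2)*3 = 3/2 ≈ 1.5000)
p(Y) = -7 - 5*Y
a*((p(12) - 121) - 124) = -34*(((-7 - 5*12) - 121) - 124) = -34*(((-7 - 60) - 121) - 124) = -34*((-67 - 121) - 124) = -34*(-188 - 124) = -34*(-312) = 10608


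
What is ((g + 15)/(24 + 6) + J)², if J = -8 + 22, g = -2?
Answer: 187489/900 ≈ 208.32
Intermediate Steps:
J = 14
((g + 15)/(24 + 6) + J)² = ((-2 + 15)/(24 + 6) + 14)² = (13/30 + 14)² = (433/30)² = 187489/900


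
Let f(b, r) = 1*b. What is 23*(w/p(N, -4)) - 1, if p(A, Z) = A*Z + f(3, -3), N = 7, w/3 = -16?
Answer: 1079/25 ≈ 43.160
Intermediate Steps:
f(b, r) = b
w = -48 (w = 3*(-16) = -48)
p(A, Z) = 3 + A*Z (p(A, Z) = A*Z + 3 = 3 + A*Z)
23*(w/p(N, -4)) - 1 = 23*(-48/(3 + 7*(-4))) - 1 = 23*(-48/(3 - 28)) - 1 = 23*(-48/(-25)) - 1 = 23*(-48*(-1/25)) - 1 = 23*(48/25) - 1 = 1104/25 - 1 = 1079/25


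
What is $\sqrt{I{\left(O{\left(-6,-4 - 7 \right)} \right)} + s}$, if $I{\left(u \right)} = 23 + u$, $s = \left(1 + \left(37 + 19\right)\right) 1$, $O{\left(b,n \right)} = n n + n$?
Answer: $\sqrt{190} \approx 13.784$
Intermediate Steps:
$O{\left(b,n \right)} = n + n^{2}$ ($O{\left(b,n \right)} = n^{2} + n = n + n^{2}$)
$s = 57$ ($s = \left(1 + 56\right) 1 = 57 \cdot 1 = 57$)
$\sqrt{I{\left(O{\left(-6,-4 - 7 \right)} \right)} + s} = \sqrt{\left(23 + \left(-4 - 7\right) \left(1 - 11\right)\right) + 57} = \sqrt{\left(23 - 11 \left(1 - 11\right)\right) + 57} = \sqrt{\left(23 - -110\right) + 57} = \sqrt{\left(23 + 110\right) + 57} = \sqrt{133 + 57} = \sqrt{190}$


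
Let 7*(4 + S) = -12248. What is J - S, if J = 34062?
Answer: 250710/7 ≈ 35816.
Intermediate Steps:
S = -12276/7 (S = -4 + (⅐)*(-12248) = -4 - 12248/7 = -12276/7 ≈ -1753.7)
J - S = 34062 - 1*(-12276/7) = 34062 + 12276/7 = 250710/7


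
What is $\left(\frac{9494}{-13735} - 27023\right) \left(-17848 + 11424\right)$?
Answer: $\frac{2384398643176}{13735} \approx 1.736 \cdot 10^{8}$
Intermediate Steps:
$\left(\frac{9494}{-13735} - 27023\right) \left(-17848 + 11424\right) = \left(9494 \left(- \frac{1}{13735}\right) - 27023\right) \left(-6424\right) = \left(- \frac{9494}{13735} - 27023\right) \left(-6424\right) = \left(- \frac{371170399}{13735}\right) \left(-6424\right) = \frac{2384398643176}{13735}$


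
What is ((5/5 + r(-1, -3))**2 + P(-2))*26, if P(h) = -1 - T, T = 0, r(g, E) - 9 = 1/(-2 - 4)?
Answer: 44785/18 ≈ 2488.1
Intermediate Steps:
r(g, E) = 53/6 (r(g, E) = 9 + 1/(-2 - 4) = 9 + 1/(-6) = 9 - 1/6 = 53/6)
P(h) = -1 (P(h) = -1 - 1*0 = -1 + 0 = -1)
((5/5 + r(-1, -3))**2 + P(-2))*26 = ((5/5 + 53/6)**2 - 1)*26 = ((5*(1/5) + 53/6)**2 - 1)*26 = ((1 + 53/6)**2 - 1)*26 = ((59/6)**2 - 1)*26 = (3481/36 - 1)*26 = (3445/36)*26 = 44785/18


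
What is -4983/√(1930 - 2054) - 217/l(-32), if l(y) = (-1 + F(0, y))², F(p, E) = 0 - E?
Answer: -7/31 + 4983*I*√31/62 ≈ -0.22581 + 447.49*I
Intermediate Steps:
F(p, E) = -E
l(y) = (-1 - y)²
-4983/√(1930 - 2054) - 217/l(-32) = -4983/√(1930 - 2054) - 217/(1 - 32)² = -4983*(-I*√31/62) - 217/((-31)²) = -4983*(-I*√31/62) - 217/961 = -(-4983)*I*√31/62 - 217*1/961 = 4983*I*√31/62 - 7/31 = -7/31 + 4983*I*√31/62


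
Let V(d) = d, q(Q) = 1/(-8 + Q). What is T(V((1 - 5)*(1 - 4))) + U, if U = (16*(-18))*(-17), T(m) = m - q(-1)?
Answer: 44173/9 ≈ 4908.1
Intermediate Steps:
T(m) = ⅑ + m (T(m) = m - 1/(-8 - 1) = m - 1/(-9) = m - 1*(-⅑) = m + ⅑ = ⅑ + m)
U = 4896 (U = -288*(-17) = 4896)
T(V((1 - 5)*(1 - 4))) + U = (⅑ + (1 - 5)*(1 - 4)) + 4896 = (⅑ - 4*(-3)) + 4896 = (⅑ + 12) + 4896 = 109/9 + 4896 = 44173/9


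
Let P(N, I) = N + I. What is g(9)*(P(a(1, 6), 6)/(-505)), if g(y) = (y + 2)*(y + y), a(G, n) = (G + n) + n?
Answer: -3762/505 ≈ -7.4495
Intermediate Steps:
a(G, n) = G + 2*n
P(N, I) = I + N
g(y) = 2*y*(2 + y) (g(y) = (2 + y)*(2*y) = 2*y*(2 + y))
g(9)*(P(a(1, 6), 6)/(-505)) = (2*9*(2 + 9))*((6 + (1 + 2*6))/(-505)) = (2*9*11)*((6 + (1 + 12))*(-1/505)) = 198*((6 + 13)*(-1/505)) = 198*(19*(-1/505)) = 198*(-19/505) = -3762/505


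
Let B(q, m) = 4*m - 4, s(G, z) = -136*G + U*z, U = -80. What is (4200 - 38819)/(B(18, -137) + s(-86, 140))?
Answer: 34619/56 ≈ 618.20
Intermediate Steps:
s(G, z) = -136*G - 80*z
B(q, m) = -4 + 4*m
(4200 - 38819)/(B(18, -137) + s(-86, 140)) = (4200 - 38819)/((-4 + 4*(-137)) + (-136*(-86) - 80*140)) = -34619/((-4 - 548) + (11696 - 11200)) = -34619/(-552 + 496) = -34619/(-56) = -34619*(-1/56) = 34619/56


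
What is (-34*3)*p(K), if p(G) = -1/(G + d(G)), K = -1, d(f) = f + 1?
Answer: -102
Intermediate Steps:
d(f) = 1 + f
p(G) = -1/(1 + 2*G) (p(G) = -1/(G + (1 + G)) = -1/(1 + 2*G))
(-34*3)*p(K) = (-34*3)*(-1/(1 + 2*(-1))) = -(-102)/(1 - 2) = -(-102)/(-1) = -(-102)*(-1) = -102*1 = -102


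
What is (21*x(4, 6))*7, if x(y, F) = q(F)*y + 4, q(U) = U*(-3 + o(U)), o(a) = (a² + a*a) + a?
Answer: 265188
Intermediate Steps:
o(a) = a + 2*a² (o(a) = (a² + a²) + a = 2*a² + a = a + 2*a²)
q(U) = U*(-3 + U*(1 + 2*U))
x(y, F) = 4 + F*y*(-3 + F*(1 + 2*F)) (x(y, F) = (F*(-3 + F*(1 + 2*F)))*y + 4 = F*y*(-3 + F*(1 + 2*F)) + 4 = 4 + F*y*(-3 + F*(1 + 2*F)))
(21*x(4, 6))*7 = (21*(4 + 6*4*(-3 + 6*(1 + 2*6))))*7 = (21*(4 + 6*4*(-3 + 6*(1 + 12))))*7 = (21*(4 + 6*4*(-3 + 6*13)))*7 = (21*(4 + 6*4*(-3 + 78)))*7 = (21*(4 + 6*4*75))*7 = (21*(4 + 1800))*7 = (21*1804)*7 = 37884*7 = 265188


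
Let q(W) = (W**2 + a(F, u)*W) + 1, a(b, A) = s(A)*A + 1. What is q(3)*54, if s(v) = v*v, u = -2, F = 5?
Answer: -594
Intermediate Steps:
s(v) = v**2
a(b, A) = 1 + A**3 (a(b, A) = A**2*A + 1 = A**3 + 1 = 1 + A**3)
q(W) = 1 + W**2 - 7*W (q(W) = (W**2 + (1 + (-2)**3)*W) + 1 = (W**2 + (1 - 8)*W) + 1 = (W**2 - 7*W) + 1 = 1 + W**2 - 7*W)
q(3)*54 = (1 + 3**2 - 7*3)*54 = (1 + 9 - 21)*54 = -11*54 = -594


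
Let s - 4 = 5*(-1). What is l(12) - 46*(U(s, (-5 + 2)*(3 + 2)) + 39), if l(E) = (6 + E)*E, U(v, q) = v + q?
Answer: -842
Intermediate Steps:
s = -1 (s = 4 + 5*(-1) = 4 - 5 = -1)
U(v, q) = q + v
l(E) = E*(6 + E)
l(12) - 46*(U(s, (-5 + 2)*(3 + 2)) + 39) = 12*(6 + 12) - 46*(((-5 + 2)*(3 + 2) - 1) + 39) = 12*18 - 46*((-3*5 - 1) + 39) = 216 - 46*((-15 - 1) + 39) = 216 - 46*(-16 + 39) = 216 - 46*23 = 216 - 1058 = -842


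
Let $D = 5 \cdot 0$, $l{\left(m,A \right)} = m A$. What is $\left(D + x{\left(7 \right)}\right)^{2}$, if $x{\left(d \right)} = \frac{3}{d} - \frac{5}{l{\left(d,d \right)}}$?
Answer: $\frac{256}{2401} \approx 0.10662$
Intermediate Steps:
$l{\left(m,A \right)} = A m$
$D = 0$
$x{\left(d \right)} = - \frac{5}{d^{2}} + \frac{3}{d}$ ($x{\left(d \right)} = \frac{3}{d} - \frac{5}{d d} = \frac{3}{d} - \frac{5}{d^{2}} = - \frac{5}{d^{2}} + \frac{3}{d}$)
$\left(D + x{\left(7 \right)}\right)^{2} = \left(0 + \frac{-5 + 3 \cdot 7}{49}\right)^{2} = \left(0 + \frac{-5 + 21}{49}\right)^{2} = \left(0 + \frac{1}{49} \cdot 16\right)^{2} = \left(0 + \frac{16}{49}\right)^{2} = \left(\frac{16}{49}\right)^{2} = \frac{256}{2401}$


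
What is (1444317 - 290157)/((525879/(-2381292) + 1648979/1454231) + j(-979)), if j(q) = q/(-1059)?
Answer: 77490485739305280/123372563449 ≈ 6.2810e+5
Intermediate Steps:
j(q) = -q/1059 (j(q) = q*(-1/1059) = -q/1059)
(1444317 - 290157)/((525879/(-2381292) + 1648979/1454231) + j(-979)) = (1444317 - 290157)/((525879/(-2381292) + 1648979/1454231) - 1/1059*(-979)) = 1154160/((525879*(-1/2381292) + 1648979*(1/1454231)) + 979/1059) = 1154160/((-19477/88196 + 1648979/1454231) + 979/1059) = 1154160/(405222473/443797084 + 979/1059) = 1154160/(863607944143/469981111956) = 1154160*(469981111956/863607944143) = 77490485739305280/123372563449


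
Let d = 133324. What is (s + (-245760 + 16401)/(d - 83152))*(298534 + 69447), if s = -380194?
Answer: -2339785444134729/16724 ≈ -1.3991e+11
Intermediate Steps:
(s + (-245760 + 16401)/(d - 83152))*(298534 + 69447) = (-380194 + (-245760 + 16401)/(133324 - 83152))*(298534 + 69447) = (-380194 - 229359/50172)*367981 = (-380194 - 229359*1/50172)*367981 = (-380194 - 76453/16724)*367981 = -6358440909/16724*367981 = -2339785444134729/16724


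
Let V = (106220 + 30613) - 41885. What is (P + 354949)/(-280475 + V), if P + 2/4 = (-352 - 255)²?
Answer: -1446795/371054 ≈ -3.8992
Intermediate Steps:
V = 94948 (V = 136833 - 41885 = 94948)
P = 736897/2 (P = -½ + (-352 - 255)² = -½ + (-607)² = -½ + 368449 = 736897/2 ≈ 3.6845e+5)
(P + 354949)/(-280475 + V) = (736897/2 + 354949)/(-280475 + 94948) = (1446795/2)/(-185527) = (1446795/2)*(-1/185527) = -1446795/371054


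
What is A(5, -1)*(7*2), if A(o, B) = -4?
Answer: -56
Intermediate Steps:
A(5, -1)*(7*2) = -28*2 = -4*14 = -56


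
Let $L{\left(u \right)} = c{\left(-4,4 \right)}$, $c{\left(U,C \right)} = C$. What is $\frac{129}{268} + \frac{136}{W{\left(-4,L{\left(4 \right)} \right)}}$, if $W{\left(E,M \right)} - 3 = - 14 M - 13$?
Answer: $- \frac{13967}{8844} \approx -1.5793$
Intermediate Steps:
$L{\left(u \right)} = 4$
$W{\left(E,M \right)} = -10 - 14 M$ ($W{\left(E,M \right)} = 3 - \left(13 + 14 M\right) = -10 - 14 M$)
$\frac{129}{268} + \frac{136}{W{\left(-4,L{\left(4 \right)} \right)}} = \frac{129}{268} + \frac{136}{-10 - 56} = 129 \cdot \frac{1}{268} + \frac{136}{-10 - 56} = \frac{129}{268} + \frac{136}{-66} = \frac{129}{268} + 136 \left(- \frac{1}{66}\right) = \frac{129}{268} - \frac{68}{33} = - \frac{13967}{8844}$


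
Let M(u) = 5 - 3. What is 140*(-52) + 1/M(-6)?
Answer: -14559/2 ≈ -7279.5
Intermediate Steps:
M(u) = 2
140*(-52) + 1/M(-6) = 140*(-52) + 1/2 = -7280 + ½ = -14559/2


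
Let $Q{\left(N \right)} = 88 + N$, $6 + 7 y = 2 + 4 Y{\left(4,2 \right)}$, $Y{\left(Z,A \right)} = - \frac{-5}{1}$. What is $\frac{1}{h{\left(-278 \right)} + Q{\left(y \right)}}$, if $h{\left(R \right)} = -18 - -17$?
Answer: $\frac{7}{625} \approx 0.0112$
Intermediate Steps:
$Y{\left(Z,A \right)} = 5$ ($Y{\left(Z,A \right)} = - \left(-5\right) 1 = \left(-1\right) \left(-5\right) = 5$)
$h{\left(R \right)} = -1$ ($h{\left(R \right)} = -18 + 17 = -1$)
$y = \frac{16}{7}$ ($y = - \frac{6}{7} + \frac{2 + 4 \cdot 5}{7} = - \frac{6}{7} + \frac{2 + 20}{7} = - \frac{6}{7} + \frac{1}{7} \cdot 22 = - \frac{6}{7} + \frac{22}{7} = \frac{16}{7} \approx 2.2857$)
$\frac{1}{h{\left(-278 \right)} + Q{\left(y \right)}} = \frac{1}{-1 + \left(88 + \frac{16}{7}\right)} = \frac{1}{-1 + \frac{632}{7}} = \frac{1}{\frac{625}{7}} = \frac{7}{625}$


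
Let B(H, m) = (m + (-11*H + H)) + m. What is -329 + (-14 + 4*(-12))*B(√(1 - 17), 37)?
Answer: -4917 + 2480*I ≈ -4917.0 + 2480.0*I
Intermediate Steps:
B(H, m) = -10*H + 2*m (B(H, m) = (m - 10*H) + m = -10*H + 2*m)
-329 + (-14 + 4*(-12))*B(√(1 - 17), 37) = -329 + (-14 + 4*(-12))*(-10*√(1 - 17) + 2*37) = -329 + (-14 - 48)*(-40*I + 74) = -329 - 62*(-40*I + 74) = -329 - 62*(74 - 40*I) = -329 + (-4588 + 2480*I) = -4917 + 2480*I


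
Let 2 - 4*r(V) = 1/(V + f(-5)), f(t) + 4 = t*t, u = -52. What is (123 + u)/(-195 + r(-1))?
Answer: -5680/15561 ≈ -0.36502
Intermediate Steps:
f(t) = -4 + t² (f(t) = -4 + t*t = -4 + t²)
r(V) = ½ - 1/(4*(21 + V)) (r(V) = ½ - 1/(4*(V + (-4 + (-5)²))) = ½ - 1/(4*(V + (-4 + 25))) = ½ - 1/(4*(V + 21)) = ½ - 1/(4*(21 + V)))
(123 + u)/(-195 + r(-1)) = (123 - 52)/(-195 + (41 + 2*(-1))/(4*(21 - 1))) = 71/(-195 + (¼)*(41 - 2)/20) = 71/(-195 + (¼)*(1/20)*39) = 71/(-195 + 39/80) = 71/(-15561/80) = 71*(-80/15561) = -5680/15561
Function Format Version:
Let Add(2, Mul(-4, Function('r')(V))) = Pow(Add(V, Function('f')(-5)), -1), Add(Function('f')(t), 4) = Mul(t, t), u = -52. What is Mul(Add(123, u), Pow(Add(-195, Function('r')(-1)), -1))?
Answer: Rational(-5680, 15561) ≈ -0.36502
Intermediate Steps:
Function('f')(t) = Add(-4, Pow(t, 2)) (Function('f')(t) = Add(-4, Mul(t, t)) = Add(-4, Pow(t, 2)))
Function('r')(V) = Add(Rational(1, 2), Mul(Rational(-1, 4), Pow(Add(21, V), -1))) (Function('r')(V) = Add(Rational(1, 2), Mul(Rational(-1, 4), Pow(Add(V, Add(-4, Pow(-5, 2))), -1))) = Add(Rational(1, 2), Mul(Rational(-1, 4), Pow(Add(V, Add(-4, 25)), -1))) = Add(Rational(1, 2), Mul(Rational(-1, 4), Pow(Add(V, 21), -1))) = Add(Rational(1, 2), Mul(Rational(-1, 4), Pow(Add(21, V), -1))))
Mul(Add(123, u), Pow(Add(-195, Function('r')(-1)), -1)) = Mul(Add(123, -52), Pow(Add(-195, Mul(Rational(1, 4), Pow(Add(21, -1), -1), Add(41, Mul(2, -1)))), -1)) = Mul(71, Pow(Add(-195, Mul(Rational(1, 4), Pow(20, -1), Add(41, -2))), -1)) = Mul(71, Pow(Add(-195, Mul(Rational(1, 4), Rational(1, 20), 39)), -1)) = Mul(71, Pow(Add(-195, Rational(39, 80)), -1)) = Mul(71, Pow(Rational(-15561, 80), -1)) = Mul(71, Rational(-80, 15561)) = Rational(-5680, 15561)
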